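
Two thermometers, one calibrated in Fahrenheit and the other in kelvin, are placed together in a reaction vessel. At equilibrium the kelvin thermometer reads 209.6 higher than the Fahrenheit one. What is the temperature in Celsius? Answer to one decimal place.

39.4°C

Let x be the Fahrenheit reading; then the kelvin reading is 5/9·x + 255.372.
(5/9·x + 255.372) - x = 209.6  ⇒  (-4/9)·x = -45.7722  ⇒  x = 102.9875°F.
In Celsius: (102.9875 - 32) × 5/9 = 39.4°C.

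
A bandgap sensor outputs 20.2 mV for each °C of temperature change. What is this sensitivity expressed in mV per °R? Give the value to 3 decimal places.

11.222 mV per °R

The quantity depends on a temperature interval, so only the ratio of degree sizes applies; the offset between the scales is irrelevant.
A change of 1°R is a change of 5/9°C, so per °R the value is 20.2 × 5/9 = 11.222.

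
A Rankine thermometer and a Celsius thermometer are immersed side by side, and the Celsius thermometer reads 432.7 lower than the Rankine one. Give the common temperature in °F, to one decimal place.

-100.7°F

Let x be the Rankine reading; then the Celsius reading is 5/9·x - 273.15.
(5/9·x - 273.15) - x = -432.7  ⇒  (-4/9)·x = -159.55  ⇒  x = 358.9875°R.
In Celsius: (358.9875 - 491.67) × 5/9 = -73.7125°C.
In Fahrenheit: -73.7125 × 1.8 + 32 = -100.7°F.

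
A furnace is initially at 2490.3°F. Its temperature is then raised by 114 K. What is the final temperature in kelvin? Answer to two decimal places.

Initial temperature in Celsius: (2490.3 - 32) × 5/9 = 1365.7222°C.
The 114 K change is an interval; Kelvin and Celsius degrees are the same size, so ΔC = +114°C.
Final Celsius temperature: 1365.7222 + 114.0000 = 1479.7222°C.
In kelvin: 1479.7222 + 273.15 = 1752.87 K.

1752.87 K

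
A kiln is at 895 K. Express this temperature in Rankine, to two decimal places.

1611.00°R

In Celsius: 895 - 273.15 = 621.8500°C.
In Rankine: 621.8500 × 1.8 + 491.67 = 1611.00°R.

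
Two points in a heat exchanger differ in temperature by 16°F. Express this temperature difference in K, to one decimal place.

8.9 K

Only the scale ratio 5/9 matters for a change in temperature.
16 × 5/9 = 8.9.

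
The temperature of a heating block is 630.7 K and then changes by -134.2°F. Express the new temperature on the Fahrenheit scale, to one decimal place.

541.4°F

Initial temperature in Celsius: 630.7 - 273.15 = 357.5500°C.
The 134.2°F change is an interval, so only the factor 5/9 applies: -134.2 × 5/9 = -74.5556°C.
Final Celsius temperature: 357.5500 - 74.5556 = 282.9944°C.
In Fahrenheit: 282.9944 × 1.8 + 32 = 541.4°F.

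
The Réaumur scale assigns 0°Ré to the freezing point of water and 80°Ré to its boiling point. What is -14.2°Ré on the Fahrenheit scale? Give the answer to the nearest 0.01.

0.05°F

Linear interpolation between the fixed points: C = (-14.2 - 0) × 100 / (80 - 0) = -17.7500°C.
Then -17.7500 × 1.8 + 32 = 0.05°F.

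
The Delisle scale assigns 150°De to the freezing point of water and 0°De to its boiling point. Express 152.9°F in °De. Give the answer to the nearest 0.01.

First in Celsius: (152.9 - 32) × 5/9 = 67.1667°C.
Linearly onto the Delisle scale: 150 + (67.1667 / 100) × (0 - 150) = 49.25°De.

49.25°De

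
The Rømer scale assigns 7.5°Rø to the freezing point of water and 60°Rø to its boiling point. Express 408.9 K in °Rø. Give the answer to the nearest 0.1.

78.8°Rø

First in Celsius: 408.9 - 273.15 = 135.7500°C.
Linearly onto the Rømer scale: 7.5 + (135.7500 / 100) × (60 - 7.5) = 78.8°Rø.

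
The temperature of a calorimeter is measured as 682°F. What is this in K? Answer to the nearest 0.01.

634.26 K

In Celsius: (682 - 32) × 5/9 = 361.1111°C.
In kelvin: 361.1111 + 273.15 = 634.26 K.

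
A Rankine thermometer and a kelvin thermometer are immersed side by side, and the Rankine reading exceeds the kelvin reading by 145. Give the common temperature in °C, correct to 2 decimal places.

Let x be the Rankine reading; then the kelvin reading is 5/9·x.
(5/9·x) - x = -145  ⇒  (-4/9)·x = -145  ⇒  x = 326.2500°R.
In Celsius: (326.25 - 491.67) × 5/9 = -91.90°C.

-91.90°C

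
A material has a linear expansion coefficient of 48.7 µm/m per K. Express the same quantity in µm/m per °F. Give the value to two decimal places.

The quantity depends on a temperature interval, so only the ratio of degree sizes applies; the offset between the scales is irrelevant.
A change of 1°F is a change of 5/9 K, so per °F the value is 48.7 × 5/9 = 27.06.

27.06 µm/m per °F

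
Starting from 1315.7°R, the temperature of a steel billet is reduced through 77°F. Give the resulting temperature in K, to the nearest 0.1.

Initial temperature in Celsius: (1315.7 - 491.67) × 5/9 = 457.7944°C.
The 77°F change is an interval, so only the factor 5/9 applies: -77 × 5/9 = -42.7778°C.
Final Celsius temperature: 457.7944 - 42.7778 = 415.0167°C.
In kelvin: 415.0167 + 273.15 = 688.2 K.

688.2 K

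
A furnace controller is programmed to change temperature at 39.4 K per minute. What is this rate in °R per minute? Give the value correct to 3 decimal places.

Since only a temperature interval is involved, the additive offset between the scales drops out.
A change of 1 K is a change of 1.8°R, so 39.4 × 1.8 = 70.920.

70.920 °R/minute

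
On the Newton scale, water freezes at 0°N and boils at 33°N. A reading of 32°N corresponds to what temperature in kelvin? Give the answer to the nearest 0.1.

Linear interpolation between the fixed points: C = (32 - 0) × 100 / (33 - 0) = 96.9697°C.
Then 96.9697 + 273.15 = 370.1 K.

370.1 K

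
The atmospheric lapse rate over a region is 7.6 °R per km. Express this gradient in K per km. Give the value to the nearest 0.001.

Since only a temperature interval is involved, the additive offset between the scales drops out.
A change of 1°R is a change of 5/9 K, so 7.6 × 5/9 = 4.222.

4.222 K/km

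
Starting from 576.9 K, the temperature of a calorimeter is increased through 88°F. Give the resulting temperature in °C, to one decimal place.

Initial temperature in Celsius: 576.9 - 273.15 = 303.7500°C.
The 88°F change is an interval, so only the factor 5/9 applies: +88 × 5/9 = +48.8889°C.
Final Celsius temperature: 303.7500 + 48.8889 = 352.6389°C.

352.6°C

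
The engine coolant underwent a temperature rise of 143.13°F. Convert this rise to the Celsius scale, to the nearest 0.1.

79.5°C

An interval of 1°F corresponds to 5/9°C.
143.13 × 5/9 = 79.5.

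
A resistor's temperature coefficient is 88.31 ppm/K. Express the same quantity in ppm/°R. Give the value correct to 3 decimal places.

49.061 ppm/°R

Since only a temperature interval is involved, the additive offset between the scales drops out.
A change of 1°R is a change of 5/9 K, so per °R the value is 88.31 × 5/9 = 49.061.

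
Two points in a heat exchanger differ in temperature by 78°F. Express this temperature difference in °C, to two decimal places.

43.33°C

Only the scale ratio 5/9 matters for a change in temperature.
78 × 5/9 = 43.33.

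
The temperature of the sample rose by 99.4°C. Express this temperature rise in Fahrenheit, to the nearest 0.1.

178.9°F

For a temperature interval the offset drops out; only the factor 1.8 applies.
99.4 × 1.8 = 178.9.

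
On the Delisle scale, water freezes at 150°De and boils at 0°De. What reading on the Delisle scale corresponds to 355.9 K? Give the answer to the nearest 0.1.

25.9°De

First in Celsius: 355.9 - 273.15 = 82.7500°C.
Linearly onto the Delisle scale: 150 + (82.7500 / 100) × (0 - 150) = 25.9°De.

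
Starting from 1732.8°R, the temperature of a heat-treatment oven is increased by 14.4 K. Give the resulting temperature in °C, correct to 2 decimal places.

703.92°C

Initial temperature in Celsius: (1732.8 - 491.67) × 5/9 = 689.5167°C.
The 14.4 K change is an interval; Kelvin and Celsius degrees are the same size, so ΔC = +14.4°C.
Final Celsius temperature: 689.5167 + 14.4000 = 703.9167°C.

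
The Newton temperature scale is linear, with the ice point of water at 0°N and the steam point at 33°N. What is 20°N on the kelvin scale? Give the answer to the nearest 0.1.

Linear interpolation between the fixed points: C = (20 - 0) × 100 / (33 - 0) = 60.6061°C.
Then 60.6061 + 273.15 = 333.8 K.

333.8 K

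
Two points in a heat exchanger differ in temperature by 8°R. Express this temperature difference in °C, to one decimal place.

For a temperature interval the offset drops out; only the factor 5/9 applies.
8 × 5/9 = 4.4.

4.4°C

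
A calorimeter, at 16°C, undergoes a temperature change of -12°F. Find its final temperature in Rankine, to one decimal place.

508.5°R

The 12°F change is an interval, so only the factor 5/9 applies: -12 × 5/9 = -6.6667°C.
Final Celsius temperature: 16.0000 - 6.6667 = 9.3333°C.
In Rankine: 9.3333 × 1.8 + 491.67 = 508.5°R.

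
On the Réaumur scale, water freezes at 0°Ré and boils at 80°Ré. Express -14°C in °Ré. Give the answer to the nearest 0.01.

-11.20°Ré

Linearly onto the Réaumur scale: 0 + (-14.0000 / 100) × (80 - 0) = -11.20°Ré.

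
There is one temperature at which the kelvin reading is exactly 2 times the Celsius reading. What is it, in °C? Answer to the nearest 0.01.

273.15°C

Let C be the Celsius reading. The kelvin reading is K = 1·C + 273.15.
Require K = 2·C: 1·C + 273.15 = 2·C.
(-1)·C = -273.15  ⇒  C = 273.15.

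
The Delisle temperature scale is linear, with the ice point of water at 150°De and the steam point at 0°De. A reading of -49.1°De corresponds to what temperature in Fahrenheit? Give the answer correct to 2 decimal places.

270.92°F

Linear interpolation between the fixed points: C = (-49.1 - 150) × 100 / (0 - 150) = 132.7333°C.
Then 132.7333 × 1.8 + 32 = 270.92°F.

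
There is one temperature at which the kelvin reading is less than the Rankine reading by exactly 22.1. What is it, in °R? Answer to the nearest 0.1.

Let R be the Rankine reading. The kelvin reading is K = 5/9·R.
Require K - R = -22.1: (-4/9)·R = -22.1.
R = (-22.1) / (-4/9) = 49.7.

49.7°R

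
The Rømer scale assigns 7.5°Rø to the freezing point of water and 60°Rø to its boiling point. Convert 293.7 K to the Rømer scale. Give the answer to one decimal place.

First in Celsius: 293.7 - 273.15 = 20.5500°C.
Linearly onto the Rømer scale: 7.5 + (20.5500 / 100) × (60 - 7.5) = 18.3°Rø.

18.3°Rø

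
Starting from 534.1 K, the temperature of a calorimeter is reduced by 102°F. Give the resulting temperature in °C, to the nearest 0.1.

204.3°C

Initial temperature in Celsius: 534.1 - 273.15 = 260.9500°C.
The 102°F change is an interval, so only the factor 5/9 applies: -102 × 5/9 = -56.6667°C.
Final Celsius temperature: 260.9500 - 56.6667 = 204.2833°C.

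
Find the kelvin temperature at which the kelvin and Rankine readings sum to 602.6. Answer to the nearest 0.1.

Let K be the kelvin reading. The Rankine reading is R = 1.8·K.
Require K + R = 602.6: (2.8)·K = 602.6.
K = (602.6) / (2.8) = 215.2.

215.2 K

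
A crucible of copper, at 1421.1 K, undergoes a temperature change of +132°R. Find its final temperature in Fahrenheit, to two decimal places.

2230.31°F

Initial temperature in Celsius: 1421.1 - 273.15 = 1147.9500°C.
The 132°R change is an interval, so only the factor 5/9 applies: +132 × 5/9 = +73.3333°C.
Final Celsius temperature: 1147.9500 + 73.3333 = 1221.2833°C.
In Fahrenheit: 1221.2833 × 1.8 + 32 = 2230.31°F.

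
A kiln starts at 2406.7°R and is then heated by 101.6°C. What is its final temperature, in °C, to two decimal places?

1165.51°C

Initial temperature in Celsius: (2406.7 - 491.67) × 5/9 = 1063.9056°C.
Final Celsius temperature: 1063.9056 + 101.6000 = 1165.5056°C.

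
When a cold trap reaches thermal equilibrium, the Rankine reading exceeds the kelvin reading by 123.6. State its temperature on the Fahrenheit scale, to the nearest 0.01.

-181.57°F

Let x be the Rankine reading; then the kelvin reading is 5/9·x.
(5/9·x) - x = -123.6  ⇒  (-4/9)·x = -123.6  ⇒  x = 278.1000°R.
In Celsius: (278.1 - 491.67) × 5/9 = -118.6500°C.
In Fahrenheit: -118.6500 × 1.8 + 32 = -181.57°F.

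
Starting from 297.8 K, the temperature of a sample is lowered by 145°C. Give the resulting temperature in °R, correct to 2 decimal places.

275.04°R

Initial temperature in Celsius: 297.8 - 273.15 = 24.6500°C.
Final Celsius temperature: 24.6500 - 145.0000 = -120.3500°C.
In Rankine: -120.3500 × 1.8 + 491.67 = 275.04°R.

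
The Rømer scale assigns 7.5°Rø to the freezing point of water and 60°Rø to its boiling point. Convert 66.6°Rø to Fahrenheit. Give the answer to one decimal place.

234.6°F

Linear interpolation between the fixed points: C = (66.6 - 7.5) × 100 / (60 - 7.5) = 112.5714°C.
Then 112.5714 × 1.8 + 32 = 234.6°F.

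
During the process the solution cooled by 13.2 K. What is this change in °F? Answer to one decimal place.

For a temperature interval the offset drops out; only the factor 1.8 applies.
13.2 × 1.8 = 23.8.

23.8°F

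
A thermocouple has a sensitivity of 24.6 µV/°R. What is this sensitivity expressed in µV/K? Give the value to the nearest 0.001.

44.280 µV/K

Since only a temperature interval is involved, the additive offset between the scales drops out.
A change of 1 K is a change of 1.8°R, so per K the value is 24.6 × 1.8 = 44.280.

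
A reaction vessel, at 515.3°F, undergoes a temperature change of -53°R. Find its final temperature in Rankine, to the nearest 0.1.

922.0°R

Initial temperature in Celsius: (515.3 - 32) × 5/9 = 268.5000°C.
The 53°R change is an interval, so only the factor 5/9 applies: -53 × 5/9 = -29.4444°C.
Final Celsius temperature: 268.5000 - 29.4444 = 239.0556°C.
In Rankine: 239.0556 × 1.8 + 491.67 = 922.0°R.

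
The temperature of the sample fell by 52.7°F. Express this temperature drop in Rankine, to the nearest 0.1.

Fahrenheit and Rankine degrees are the same size, so the interval is unchanged: 52.7.

52.7°R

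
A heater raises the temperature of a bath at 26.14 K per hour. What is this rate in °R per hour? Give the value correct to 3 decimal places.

Since only a temperature interval is involved, the additive offset between the scales drops out.
A change of 1 K is a change of 1.8°R, so 26.14 × 1.8 = 47.052.

47.052 °R/hour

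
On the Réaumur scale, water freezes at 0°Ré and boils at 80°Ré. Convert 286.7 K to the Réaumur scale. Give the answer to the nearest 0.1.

First in Celsius: 286.7 - 273.15 = 13.5500°C.
Linearly onto the Réaumur scale: 0 + (13.5500 / 100) × (80 - 0) = 10.8°Ré.

10.8°Ré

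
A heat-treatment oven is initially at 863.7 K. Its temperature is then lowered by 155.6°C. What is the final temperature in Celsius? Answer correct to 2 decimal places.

Initial temperature in Celsius: 863.7 - 273.15 = 590.5500°C.
Final Celsius temperature: 590.5500 - 155.6000 = 434.9500°C.

434.95°C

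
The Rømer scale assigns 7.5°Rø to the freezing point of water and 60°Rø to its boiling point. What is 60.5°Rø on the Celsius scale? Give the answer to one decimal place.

101.0°C

Linear interpolation between the fixed points: C = (60.5 - 7.5) × 100 / (60 - 7.5) = 100.9524°C.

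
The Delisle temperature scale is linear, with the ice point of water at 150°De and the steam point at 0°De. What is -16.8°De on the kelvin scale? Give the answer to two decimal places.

384.35 K

Linear interpolation between the fixed points: C = (-16.8 - 150) × 100 / (0 - 150) = 111.2000°C.
Then 111.2000 + 273.15 = 384.35 K.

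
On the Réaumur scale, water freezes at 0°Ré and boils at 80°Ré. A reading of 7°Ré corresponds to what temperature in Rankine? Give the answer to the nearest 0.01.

507.42°R

Linear interpolation between the fixed points: C = (7 - 0) × 100 / (80 - 0) = 8.7500°C.
Then 8.7500 × 1.8 + 491.67 = 507.42°R.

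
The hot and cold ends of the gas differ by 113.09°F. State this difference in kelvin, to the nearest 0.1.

62.8 K

Only the scale ratio 5/9 matters for a change in temperature.
113.09 × 5/9 = 62.8.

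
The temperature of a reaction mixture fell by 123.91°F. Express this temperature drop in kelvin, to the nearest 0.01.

For a temperature interval the offset drops out; only the factor 5/9 applies.
123.91 × 5/9 = 68.84.

68.84 K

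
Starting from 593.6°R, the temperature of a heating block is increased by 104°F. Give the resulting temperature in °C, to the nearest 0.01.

114.41°C

Initial temperature in Celsius: (593.6 - 491.67) × 5/9 = 56.6278°C.
The 104°F change is an interval, so only the factor 5/9 applies: +104 × 5/9 = +57.7778°C.
Final Celsius temperature: 56.6278 + 57.7778 = 114.4056°C.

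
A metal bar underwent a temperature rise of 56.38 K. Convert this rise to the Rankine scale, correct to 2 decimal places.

Only the scale ratio 1.8 matters for a change in temperature.
56.38 × 1.8 = 101.48.

101.48°R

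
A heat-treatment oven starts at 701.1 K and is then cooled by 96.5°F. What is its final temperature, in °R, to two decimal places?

Initial temperature in Celsius: 701.1 - 273.15 = 427.9500°C.
The 96.5°F change is an interval, so only the factor 5/9 applies: -96.5 × 5/9 = -53.6111°C.
Final Celsius temperature: 427.9500 - 53.6111 = 374.3389°C.
In Rankine: 374.3389 × 1.8 + 491.67 = 1165.48°R.

1165.48°R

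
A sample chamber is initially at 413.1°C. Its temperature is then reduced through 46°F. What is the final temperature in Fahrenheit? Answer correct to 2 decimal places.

The 46°F change is an interval, so only the factor 5/9 applies: -46 × 5/9 = -25.5556°C.
Final Celsius temperature: 413.1000 - 25.5556 = 387.5444°C.
In Fahrenheit: 387.5444 × 1.8 + 32 = 729.58°F.

729.58°F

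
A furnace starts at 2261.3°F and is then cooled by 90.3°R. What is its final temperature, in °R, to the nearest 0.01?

Initial temperature in Celsius: (2261.3 - 32) × 5/9 = 1238.5000°C.
The 90.3°R change is an interval, so only the factor 5/9 applies: -90.3 × 5/9 = -50.1667°C.
Final Celsius temperature: 1238.5000 - 50.1667 = 1188.3333°C.
In Rankine: 1188.3333 × 1.8 + 491.67 = 2630.67°R.

2630.67°R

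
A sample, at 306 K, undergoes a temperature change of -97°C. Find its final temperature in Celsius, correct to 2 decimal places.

Initial temperature in Celsius: 306 - 273.15 = 32.8500°C.
Final Celsius temperature: 32.8500 - 97.0000 = -64.1500°C.

-64.15°C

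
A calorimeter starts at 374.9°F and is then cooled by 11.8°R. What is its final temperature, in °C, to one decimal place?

183.9°C

Initial temperature in Celsius: (374.9 - 32) × 5/9 = 190.5000°C.
The 11.8°R change is an interval, so only the factor 5/9 applies: -11.8 × 5/9 = -6.5556°C.
Final Celsius temperature: 190.5000 - 6.5556 = 183.9444°C.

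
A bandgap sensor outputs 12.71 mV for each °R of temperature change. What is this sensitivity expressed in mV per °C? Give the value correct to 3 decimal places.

22.878 mV per °C

Since only a temperature interval is involved, the additive offset between the scales drops out.
A change of 1°C is a change of 1.8°R, so per °C the value is 12.71 × 1.8 = 22.878.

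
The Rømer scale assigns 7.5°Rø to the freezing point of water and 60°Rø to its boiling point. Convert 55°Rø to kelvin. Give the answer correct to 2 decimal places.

Linear interpolation between the fixed points: C = (55 - 7.5) × 100 / (60 - 7.5) = 90.4762°C.
Then 90.4762 + 273.15 = 363.63 K.

363.63 K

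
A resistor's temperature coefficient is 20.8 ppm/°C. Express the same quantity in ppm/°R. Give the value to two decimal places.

11.56 ppm/°R

The quantity depends on a temperature interval, so only the ratio of degree sizes applies; the offset between the scales is irrelevant.
A change of 1°R is a change of 5/9°C, so per °R the value is 20.8 × 5/9 = 11.56.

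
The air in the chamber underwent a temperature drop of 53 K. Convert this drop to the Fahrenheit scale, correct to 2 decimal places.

Only the scale ratio 1.8 matters for a change in temperature.
53 × 1.8 = 95.40.

95.40°F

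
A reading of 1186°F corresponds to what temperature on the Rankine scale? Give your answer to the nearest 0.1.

In Celsius: (1186 - 32) × 5/9 = 641.1111°C.
In Rankine: 641.1111 × 1.8 + 491.67 = 1645.7°R.

1645.7°R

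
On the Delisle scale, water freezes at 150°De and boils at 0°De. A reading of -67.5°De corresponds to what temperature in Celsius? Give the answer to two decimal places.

Linear interpolation between the fixed points: C = (-67.5 - 150) × 100 / (0 - 150) = 145.0000°C.

145.00°C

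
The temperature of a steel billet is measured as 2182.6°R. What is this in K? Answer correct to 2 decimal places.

In Celsius: (2182.6 - 491.67) × 5/9 = 939.4056°C.
In kelvin: 939.4056 + 273.15 = 1212.56 K.

1212.56 K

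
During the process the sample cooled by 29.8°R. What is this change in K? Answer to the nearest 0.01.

16.56 K

An interval of 1°R corresponds to 5/9 K.
29.8 × 5/9 = 16.56.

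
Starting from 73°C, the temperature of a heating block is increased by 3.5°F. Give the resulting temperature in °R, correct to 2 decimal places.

626.57°R

The 3.5°F change is an interval, so only the factor 5/9 applies: +3.5 × 5/9 = +1.9444°C.
Final Celsius temperature: 73.0000 + 1.9444 = 74.9444°C.
In Rankine: 74.9444 × 1.8 + 491.67 = 626.57°R.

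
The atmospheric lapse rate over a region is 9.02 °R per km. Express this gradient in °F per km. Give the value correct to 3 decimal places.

Since only a temperature interval is involved, the additive offset between the scales drops out.
A change of 1°R is a change of 1°F, so 9.02 × 1 = 9.020.

9.020 °F/km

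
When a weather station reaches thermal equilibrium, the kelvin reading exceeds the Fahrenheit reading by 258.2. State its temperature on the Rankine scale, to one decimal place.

Let x be the kelvin reading; then the Fahrenheit reading is 1.8·x - 459.67.
(1.8·x - 459.67) - x = -258.2  ⇒  (0.8)·x = 201.47  ⇒  x = 251.8375 K.
In Celsius: 251.8375 - 273.15 = -21.3125°C.
In Rankine: -21.3125 × 1.8 + 491.67 = 453.3°R.

453.3°R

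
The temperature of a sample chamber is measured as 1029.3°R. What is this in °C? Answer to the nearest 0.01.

In Celsius: (1029.3 - 491.67) × 5/9 = 298.6833°C.

298.68°C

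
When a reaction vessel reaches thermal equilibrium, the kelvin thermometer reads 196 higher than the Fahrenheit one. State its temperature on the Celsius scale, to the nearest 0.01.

56.44°C

Let x be the Fahrenheit reading; then the kelvin reading is 5/9·x + 255.372.
(5/9·x + 255.372) - x = 196  ⇒  (-4/9)·x = -59.3722  ⇒  x = 133.5875°F.
In Celsius: (133.5875 - 32) × 5/9 = 56.44°C.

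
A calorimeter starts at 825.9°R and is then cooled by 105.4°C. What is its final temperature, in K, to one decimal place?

Initial temperature in Celsius: (825.9 - 491.67) × 5/9 = 185.6833°C.
Final Celsius temperature: 185.6833 - 105.4000 = 80.2833°C.
In kelvin: 80.2833 + 273.15 = 353.4 K.

353.4 K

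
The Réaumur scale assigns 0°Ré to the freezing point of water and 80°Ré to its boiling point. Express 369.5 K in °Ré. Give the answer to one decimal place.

First in Celsius: 369.5 - 273.15 = 96.3500°C.
Linearly onto the Réaumur scale: 0 + (96.3500 / 100) × (80 - 0) = 77.1°Ré.

77.1°Ré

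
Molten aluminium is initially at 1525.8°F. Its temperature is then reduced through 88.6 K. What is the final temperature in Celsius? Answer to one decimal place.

Initial temperature in Celsius: (1525.8 - 32) × 5/9 = 829.8889°C.
The 88.6 K change is an interval; Kelvin and Celsius degrees are the same size, so ΔC = -88.6°C.
Final Celsius temperature: 829.8889 - 88.6000 = 741.2889°C.

741.3°C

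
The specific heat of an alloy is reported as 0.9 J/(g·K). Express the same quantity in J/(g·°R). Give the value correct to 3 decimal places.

Since only a temperature interval is involved, the additive offset between the scales drops out.
A change of 1°R is a change of 5/9 K, so per °R the value is 0.9 × 5/9 = 0.500.

0.500 J/(g·°R)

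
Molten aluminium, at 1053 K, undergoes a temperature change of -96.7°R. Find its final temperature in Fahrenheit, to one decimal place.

1339.0°F

Initial temperature in Celsius: 1053 - 273.15 = 779.8500°C.
The 96.7°R change is an interval, so only the factor 5/9 applies: -96.7 × 5/9 = -53.7222°C.
Final Celsius temperature: 779.8500 - 53.7222 = 726.1278°C.
In Fahrenheit: 726.1278 × 1.8 + 32 = 1339.0°F.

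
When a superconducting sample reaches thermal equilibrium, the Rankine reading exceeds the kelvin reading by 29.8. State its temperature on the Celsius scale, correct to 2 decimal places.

-235.90°C

Let x be the Rankine reading; then the kelvin reading is 5/9·x.
(5/9·x) - x = -29.8  ⇒  (-4/9)·x = -29.8  ⇒  x = 67.0500°R.
In Celsius: (67.05 - 491.67) × 5/9 = -235.90°C.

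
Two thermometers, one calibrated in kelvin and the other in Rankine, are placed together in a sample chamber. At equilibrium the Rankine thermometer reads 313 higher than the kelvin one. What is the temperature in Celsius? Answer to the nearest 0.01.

118.10°C

Let x be the kelvin reading; then the Rankine reading is 1.8·x.
(1.8·x) - x = 313  ⇒  (0.8)·x = 313  ⇒  x = 391.2500 K.
In Celsius: 391.25 - 273.15 = 118.10°C.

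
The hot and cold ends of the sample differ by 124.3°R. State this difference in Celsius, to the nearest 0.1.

Only the scale ratio 5/9 matters for a change in temperature.
124.3 × 5/9 = 69.1.

69.1°C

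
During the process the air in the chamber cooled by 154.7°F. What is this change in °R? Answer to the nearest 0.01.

154.70°R

Fahrenheit and Rankine degrees are the same size, so the interval is unchanged: 154.70.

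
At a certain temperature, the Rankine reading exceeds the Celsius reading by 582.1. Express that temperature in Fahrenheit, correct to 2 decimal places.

235.47°F

Let x be the Celsius reading; then the Rankine reading is 1.8·x + 491.67.
(1.8·x + 491.67) - x = 582.1  ⇒  (0.8)·x = 90.43  ⇒  x = 113.0375°C.
In Fahrenheit: 113.0375 × 1.8 + 32 = 235.47°F.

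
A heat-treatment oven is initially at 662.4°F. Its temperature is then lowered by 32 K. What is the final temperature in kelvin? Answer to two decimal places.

591.37 K

Initial temperature in Celsius: (662.4 - 32) × 5/9 = 350.2222°C.
The 32 K change is an interval; Kelvin and Celsius degrees are the same size, so ΔC = -32°C.
Final Celsius temperature: 350.2222 - 32.0000 = 318.2222°C.
In kelvin: 318.2222 + 273.15 = 591.37 K.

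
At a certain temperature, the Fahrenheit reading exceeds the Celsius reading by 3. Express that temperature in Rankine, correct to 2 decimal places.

426.42°R

Let x be the Fahrenheit reading; then the Celsius reading is 5/9·x - 17.7778.
(5/9·x - 17.7778) - x = -3  ⇒  (-4/9)·x = 14.7778  ⇒  x = -33.2500°F.
In Celsius: (-33.25 - 32) × 5/9 = -36.2500°C.
In Rankine: -36.2500 × 1.8 + 491.67 = 426.42°R.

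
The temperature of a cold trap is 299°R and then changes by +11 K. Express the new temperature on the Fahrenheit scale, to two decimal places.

-140.87°F

Initial temperature in Celsius: (299 - 491.67) × 5/9 = -107.0389°C.
The 11 K change is an interval; Kelvin and Celsius degrees are the same size, so ΔC = +11°C.
Final Celsius temperature: -107.0389 + 11.0000 = -96.0389°C.
In Fahrenheit: -96.0389 × 1.8 + 32 = -140.87°F.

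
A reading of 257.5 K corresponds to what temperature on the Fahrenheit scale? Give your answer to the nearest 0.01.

3.83°F

In Celsius: 257.5 - 273.15 = -15.6500°C.
In Fahrenheit: -15.6500 × 1.8 + 32 = 3.83°F.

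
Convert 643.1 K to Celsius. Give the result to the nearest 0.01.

In Celsius: 643.1 - 273.15 = 369.9500°C.

369.95°C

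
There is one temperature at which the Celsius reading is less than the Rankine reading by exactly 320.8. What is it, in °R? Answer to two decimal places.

107.21°R

Let R be the Rankine reading. The Celsius reading is C = 5/9·R - 273.15.
Require C - R = -320.8: (-4/9)·R - 273.15 = -320.8.
R = (-320.8 + 273.15) / (-4/9) = 107.21.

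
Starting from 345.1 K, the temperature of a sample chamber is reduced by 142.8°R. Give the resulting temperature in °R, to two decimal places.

Initial temperature in Celsius: 345.1 - 273.15 = 71.9500°C.
The 142.8°R change is an interval, so only the factor 5/9 applies: -142.8 × 5/9 = -79.3333°C.
Final Celsius temperature: 71.9500 - 79.3333 = -7.3833°C.
In Rankine: -7.3833 × 1.8 + 491.67 = 478.38°R.

478.38°R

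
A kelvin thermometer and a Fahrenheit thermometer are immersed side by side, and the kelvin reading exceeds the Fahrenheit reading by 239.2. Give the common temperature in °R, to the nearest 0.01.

496.06°R

Let x be the kelvin reading; then the Fahrenheit reading is 1.8·x - 459.67.
(1.8·x - 459.67) - x = -239.2  ⇒  (0.8)·x = 220.47  ⇒  x = 275.5875 K.
In Celsius: 275.5875 - 273.15 = 2.4375°C.
In Rankine: 2.4375 × 1.8 + 491.67 = 496.06°R.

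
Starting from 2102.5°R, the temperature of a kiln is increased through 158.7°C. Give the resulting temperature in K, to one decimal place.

Initial temperature in Celsius: (2102.5 - 491.67) × 5/9 = 894.9056°C.
Final Celsius temperature: 894.9056 + 158.7000 = 1053.6056°C.
In kelvin: 1053.6056 + 273.15 = 1326.8 K.

1326.8 K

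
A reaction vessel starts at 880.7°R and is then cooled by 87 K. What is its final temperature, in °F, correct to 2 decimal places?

Initial temperature in Celsius: (880.7 - 491.67) × 5/9 = 216.1278°C.
The 87 K change is an interval; Kelvin and Celsius degrees are the same size, so ΔC = -87°C.
Final Celsius temperature: 216.1278 - 87.0000 = 129.1278°C.
In Fahrenheit: 129.1278 × 1.8 + 32 = 264.43°F.

264.43°F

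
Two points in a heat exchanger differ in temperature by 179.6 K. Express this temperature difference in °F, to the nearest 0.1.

An interval of 1 K corresponds to 1.8°F.
179.6 × 1.8 = 323.3.

323.3°F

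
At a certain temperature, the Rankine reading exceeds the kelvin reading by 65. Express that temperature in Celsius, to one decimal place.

-191.9°C

Let x be the Rankine reading; then the kelvin reading is 5/9·x.
(5/9·x) - x = -65  ⇒  (-4/9)·x = -65  ⇒  x = 146.2500°R.
In Celsius: (146.25 - 491.67) × 5/9 = -191.9°C.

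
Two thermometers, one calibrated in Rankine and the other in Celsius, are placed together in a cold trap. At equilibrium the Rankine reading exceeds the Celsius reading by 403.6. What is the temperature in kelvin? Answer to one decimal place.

Let x be the Rankine reading; then the Celsius reading is 5/9·x - 273.15.
(5/9·x - 273.15) - x = -403.6  ⇒  (-4/9)·x = -130.45  ⇒  x = 293.5125°R.
In Celsius: (293.5125 - 491.67) × 5/9 = -110.0875°C.
In kelvin: -110.0875 + 273.15 = 163.1 K.

163.1 K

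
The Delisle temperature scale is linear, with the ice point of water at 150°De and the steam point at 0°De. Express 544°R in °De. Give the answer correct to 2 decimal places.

106.39°De

First in Celsius: (544 - 491.67) × 5/9 = 29.0722°C.
Linearly onto the Delisle scale: 150 + (29.0722 / 100) × (0 - 150) = 106.39°De.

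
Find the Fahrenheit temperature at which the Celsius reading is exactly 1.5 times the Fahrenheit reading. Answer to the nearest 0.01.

-18.82°F

Let F be the Fahrenheit reading. The Celsius reading is C = 5/9·F - 17.7778.
Require C = 1.5·F: 5/9·F - 17.7778 = 1.5·F.
(-17/18)·F = 17.7778  ⇒  F = -18.82.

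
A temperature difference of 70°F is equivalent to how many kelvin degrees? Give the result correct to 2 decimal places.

Only the scale ratio 5/9 matters for a change in temperature.
70 × 5/9 = 38.89.

38.89 K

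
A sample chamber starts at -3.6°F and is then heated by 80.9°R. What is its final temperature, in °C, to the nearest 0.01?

Initial temperature in Celsius: (-3.6 - 32) × 5/9 = -19.7778°C.
The 80.9°R change is an interval, so only the factor 5/9 applies: +80.9 × 5/9 = +44.9444°C.
Final Celsius temperature: -19.7778 + 44.9444 = 25.1667°C.

25.17°C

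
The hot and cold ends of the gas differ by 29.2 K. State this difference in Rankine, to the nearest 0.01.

For a temperature interval the offset drops out; only the factor 1.8 applies.
29.2 × 1.8 = 52.56.

52.56°R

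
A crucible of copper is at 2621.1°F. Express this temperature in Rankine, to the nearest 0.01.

3080.77°R

In Celsius: (2621.1 - 32) × 5/9 = 1438.3889°C.
In Rankine: 1438.3889 × 1.8 + 491.67 = 3080.77°R.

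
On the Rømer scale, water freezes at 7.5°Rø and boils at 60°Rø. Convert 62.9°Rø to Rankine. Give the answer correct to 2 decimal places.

Linear interpolation between the fixed points: C = (62.9 - 7.5) × 100 / (60 - 7.5) = 105.5238°C.
Then 105.5238 × 1.8 + 491.67 = 681.61°R.

681.61°R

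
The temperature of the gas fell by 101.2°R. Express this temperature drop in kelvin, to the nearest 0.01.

56.22 K

An interval of 1°R corresponds to 5/9 K.
101.2 × 5/9 = 56.22.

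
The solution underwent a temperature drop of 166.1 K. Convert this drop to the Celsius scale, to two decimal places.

Kelvin and Celsius degrees are the same size, so the interval is unchanged: 166.10.

166.10°C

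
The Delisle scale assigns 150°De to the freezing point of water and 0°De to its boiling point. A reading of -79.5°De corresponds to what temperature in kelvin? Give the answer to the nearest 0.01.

Linear interpolation between the fixed points: C = (-79.5 - 150) × 100 / (0 - 150) = 153.0000°C.
Then 153.0000 + 273.15 = 426.15 K.

426.15 K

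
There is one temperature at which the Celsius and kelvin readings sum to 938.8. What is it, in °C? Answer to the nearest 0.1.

Let C be the Celsius reading. The kelvin reading is K = 1·C + 273.15.
Require C + K = 938.8: (2)·C + 273.15 = 938.8.
C = (938.8 - 273.15) / (2) = 332.8.

332.8°C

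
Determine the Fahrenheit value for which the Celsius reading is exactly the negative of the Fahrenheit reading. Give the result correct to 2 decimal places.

Let F be the Fahrenheit reading. The Celsius reading is C = 5/9·F - 17.7778.
Require C = -1·F: 5/9·F - 17.7778 = -1·F.
(14/9)·F = 17.7778  ⇒  F = 11.43.

11.43°F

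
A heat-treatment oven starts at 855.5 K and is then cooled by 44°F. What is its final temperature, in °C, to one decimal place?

557.9°C

Initial temperature in Celsius: 855.5 - 273.15 = 582.3500°C.
The 44°F change is an interval, so only the factor 5/9 applies: -44 × 5/9 = -24.4444°C.
Final Celsius temperature: 582.3500 - 24.4444 = 557.9056°C.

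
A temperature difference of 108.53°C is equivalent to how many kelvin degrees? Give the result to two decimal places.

Celsius and kelvin degrees are the same size, so the interval is unchanged: 108.53.

108.53 K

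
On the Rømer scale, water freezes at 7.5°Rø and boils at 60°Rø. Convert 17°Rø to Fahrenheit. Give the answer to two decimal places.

64.57°F

Linear interpolation between the fixed points: C = (17 - 7.5) × 100 / (60 - 7.5) = 18.0952°C.
Then 18.0952 × 1.8 + 32 = 64.57°F.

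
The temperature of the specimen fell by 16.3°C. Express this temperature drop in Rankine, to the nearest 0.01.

29.34°R

Only the scale ratio 1.8 matters for a change in temperature.
16.3 × 1.8 = 29.34.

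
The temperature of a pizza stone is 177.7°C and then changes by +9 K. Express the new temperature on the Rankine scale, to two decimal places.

827.73°R

The 9 K change is an interval; Kelvin and Celsius degrees are the same size, so ΔC = +9°C.
Final Celsius temperature: 177.7000 + 9.0000 = 186.7000°C.
In Rankine: 186.7000 × 1.8 + 491.67 = 827.73°R.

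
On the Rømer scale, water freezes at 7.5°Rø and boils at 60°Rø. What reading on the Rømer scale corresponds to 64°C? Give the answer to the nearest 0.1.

Linearly onto the Rømer scale: 7.5 + (64.0000 / 100) × (60 - 7.5) = 41.1°Rø.

41.1°Rø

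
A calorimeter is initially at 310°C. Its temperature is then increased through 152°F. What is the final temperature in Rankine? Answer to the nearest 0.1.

1201.7°R

The 152°F change is an interval, so only the factor 5/9 applies: +152 × 5/9 = +84.4444°C.
Final Celsius temperature: 310.0000 + 84.4444 = 394.4444°C.
In Rankine: 394.4444 × 1.8 + 491.67 = 1201.7°R.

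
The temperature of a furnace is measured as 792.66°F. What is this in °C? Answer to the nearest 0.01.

422.59°C

In Celsius: (792.66 - 32) × 5/9 = 422.5889°C.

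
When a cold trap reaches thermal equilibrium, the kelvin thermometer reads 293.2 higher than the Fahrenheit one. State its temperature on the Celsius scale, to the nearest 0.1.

Let x be the Fahrenheit reading; then the kelvin reading is 5/9·x + 255.372.
(5/9·x + 255.372) - x = 293.2  ⇒  (-4/9)·x = 37.8278  ⇒  x = -85.1125°F.
In Celsius: (-85.1125 - 32) × 5/9 = -65.1°C.

-65.1°C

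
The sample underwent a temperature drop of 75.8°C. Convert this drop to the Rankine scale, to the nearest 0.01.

136.44°R

Only the scale ratio 1.8 matters for a change in temperature.
75.8 × 1.8 = 136.44.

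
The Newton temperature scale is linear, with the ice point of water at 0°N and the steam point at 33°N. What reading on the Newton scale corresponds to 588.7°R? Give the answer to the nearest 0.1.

17.8°N

First in Celsius: (588.7 - 491.67) × 5/9 = 53.9056°C.
Linearly onto the Newton scale: 0 + (53.9056 / 100) × (33 - 0) = 17.8°N.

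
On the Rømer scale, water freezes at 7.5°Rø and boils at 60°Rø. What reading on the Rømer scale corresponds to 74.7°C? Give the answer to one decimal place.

46.7°Rø

Linearly onto the Rømer scale: 7.5 + (74.7000 / 100) × (60 - 7.5) = 46.7°Rø.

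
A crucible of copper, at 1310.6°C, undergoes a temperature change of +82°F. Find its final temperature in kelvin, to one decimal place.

1629.3 K

The 82°F change is an interval, so only the factor 5/9 applies: +82 × 5/9 = +45.5556°C.
Final Celsius temperature: 1310.6000 + 45.5556 = 1356.1556°C.
In kelvin: 1356.1556 + 273.15 = 1629.3 K.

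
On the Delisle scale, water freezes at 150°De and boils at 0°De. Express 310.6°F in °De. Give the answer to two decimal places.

-82.17°De

First in Celsius: (310.6 - 32) × 5/9 = 154.7778°C.
Linearly onto the Delisle scale: 150 + (154.7778 / 100) × (0 - 150) = -82.17°De.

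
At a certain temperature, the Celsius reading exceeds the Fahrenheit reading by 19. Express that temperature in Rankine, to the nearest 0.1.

Let x be the Fahrenheit reading; then the Celsius reading is 5/9·x - 17.7778.
(5/9·x - 17.7778) - x = 19  ⇒  (-4/9)·x = 36.7778  ⇒  x = -82.7500°F.
In Celsius: (-82.75 - 32) × 5/9 = -63.7500°C.
In Rankine: -63.7500 × 1.8 + 491.67 = 376.9°R.

376.9°R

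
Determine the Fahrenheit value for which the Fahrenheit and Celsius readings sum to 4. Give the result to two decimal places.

14.00°F

Let F be the Fahrenheit reading. The Celsius reading is C = 5/9·F - 17.7778.
Require F + C = 4: (14/9)·F - 17.7778 = 4.
F = (4 + 17.7778) / (14/9) = 14.00.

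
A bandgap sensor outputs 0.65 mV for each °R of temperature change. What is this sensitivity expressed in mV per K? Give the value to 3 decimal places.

1.170 mV per K

Since only a temperature interval is involved, the additive offset between the scales drops out.
A change of 1 K is a change of 1.8°R, so per K the value is 0.65 × 1.8 = 1.170.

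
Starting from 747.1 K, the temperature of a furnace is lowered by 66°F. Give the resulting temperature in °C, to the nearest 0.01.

437.28°C

Initial temperature in Celsius: 747.1 - 273.15 = 473.9500°C.
The 66°F change is an interval, so only the factor 5/9 applies: -66 × 5/9 = -36.6667°C.
Final Celsius temperature: 473.9500 - 36.6667 = 437.2833°C.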